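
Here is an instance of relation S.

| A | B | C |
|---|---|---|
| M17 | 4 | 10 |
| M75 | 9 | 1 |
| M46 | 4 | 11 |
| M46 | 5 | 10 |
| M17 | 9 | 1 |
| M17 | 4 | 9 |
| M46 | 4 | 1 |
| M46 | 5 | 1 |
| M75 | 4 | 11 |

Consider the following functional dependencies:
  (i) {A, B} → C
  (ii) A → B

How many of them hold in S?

0

(i) {A, B} → C: (A=M17, B=4): 2 rows → C takes values {10, 9} — violation; (A=M46, B=4): 2 rows → C takes values {11, 1} — violation; (A=M46, B=5): 2 rows → C takes values {10, 1} — violation — fails.
(ii) A → B: A=M17: 3 rows → B takes values {4, 9} — violation; A=M75: 2 rows → B takes values {9, 4} — violation; A=M46: 4 rows → B takes values {4, 5} — violation — fails.
None of the 2 dependencies hold.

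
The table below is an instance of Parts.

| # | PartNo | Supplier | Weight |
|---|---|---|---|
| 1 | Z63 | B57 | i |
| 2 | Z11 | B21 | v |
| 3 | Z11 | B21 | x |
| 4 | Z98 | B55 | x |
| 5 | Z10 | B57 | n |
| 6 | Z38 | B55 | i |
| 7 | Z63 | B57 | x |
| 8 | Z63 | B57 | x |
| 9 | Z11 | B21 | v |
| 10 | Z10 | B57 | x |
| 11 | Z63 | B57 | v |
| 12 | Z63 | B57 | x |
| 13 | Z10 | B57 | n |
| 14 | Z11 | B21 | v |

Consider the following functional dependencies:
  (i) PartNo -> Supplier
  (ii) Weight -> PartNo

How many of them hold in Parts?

(i) PartNo -> Supplier: every LHS value maps to a single RHS value — holds.
(ii) Weight -> PartNo: Weight=i: rows 1, 6 → PartNo takes values {Z63, Z38} — violation; Weight=v: rows 2, 9, 11, 14 → PartNo takes values {Z11, Z63} — violation; Weight=x: rows 3, 4, 7, 8, 10, 12 → PartNo takes values {Z11, Z98, Z63, Z10} — violation — fails.
1 of the 2 dependencies holds.

1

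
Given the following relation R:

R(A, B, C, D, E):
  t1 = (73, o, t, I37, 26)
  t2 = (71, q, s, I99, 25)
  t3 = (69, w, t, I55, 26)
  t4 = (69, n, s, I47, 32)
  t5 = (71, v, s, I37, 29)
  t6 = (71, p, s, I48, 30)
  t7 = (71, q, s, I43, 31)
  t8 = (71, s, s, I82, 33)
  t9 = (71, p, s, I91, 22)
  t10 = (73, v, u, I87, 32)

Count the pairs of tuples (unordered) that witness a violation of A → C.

2

A=73: violating pairs (1,10) — 1 pair.
A=71: all 6 rows agree on C — 0 pairs.
A=69: violating pairs (3,4) — 1 pair.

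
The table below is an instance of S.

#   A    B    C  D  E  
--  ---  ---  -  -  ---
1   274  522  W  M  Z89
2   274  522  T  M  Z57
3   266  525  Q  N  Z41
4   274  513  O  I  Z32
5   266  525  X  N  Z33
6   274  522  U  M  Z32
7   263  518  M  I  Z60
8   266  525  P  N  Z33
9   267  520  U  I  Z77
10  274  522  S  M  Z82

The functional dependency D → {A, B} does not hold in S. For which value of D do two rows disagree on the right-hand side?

D=M: rows 1, 2, 6, 10 → {A,B} = (274, 522), (274, 522), (274, 522), (274, 522) ✓
D=N: rows 3, 5, 8 → {A,B} = (266, 525), (266, 525), (266, 525) ✓
D=I: rows 4, 7, 9 → {A,B} takes values {(274, 513), (263, 518), (267, 520)} — violation
The only D value with inconsistent RHS is D=I.

I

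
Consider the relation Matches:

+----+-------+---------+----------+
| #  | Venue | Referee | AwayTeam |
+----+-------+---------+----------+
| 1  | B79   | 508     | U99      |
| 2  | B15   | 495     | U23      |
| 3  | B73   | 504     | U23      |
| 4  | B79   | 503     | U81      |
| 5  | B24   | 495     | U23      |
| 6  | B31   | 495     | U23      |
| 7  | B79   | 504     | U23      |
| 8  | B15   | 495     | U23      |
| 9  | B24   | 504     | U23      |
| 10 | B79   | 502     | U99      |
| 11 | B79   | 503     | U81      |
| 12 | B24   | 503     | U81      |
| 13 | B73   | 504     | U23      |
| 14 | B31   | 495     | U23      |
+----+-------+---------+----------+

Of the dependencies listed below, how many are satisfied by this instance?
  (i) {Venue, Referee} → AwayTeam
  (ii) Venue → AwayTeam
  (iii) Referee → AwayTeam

2

(i) {Venue, Referee} → AwayTeam: every LHS value maps to a single RHS value — holds.
(ii) Venue → AwayTeam: Venue=B79: rows 1, 4, 7, 10, 11 → AwayTeam takes values {U99, U81, U23} — violation; Venue=B24: rows 5, 9, 12 → AwayTeam takes values {U23, U81} — violation — fails.
(iii) Referee → AwayTeam: every LHS value maps to a single RHS value — holds.
2 of the 3 dependencies hold.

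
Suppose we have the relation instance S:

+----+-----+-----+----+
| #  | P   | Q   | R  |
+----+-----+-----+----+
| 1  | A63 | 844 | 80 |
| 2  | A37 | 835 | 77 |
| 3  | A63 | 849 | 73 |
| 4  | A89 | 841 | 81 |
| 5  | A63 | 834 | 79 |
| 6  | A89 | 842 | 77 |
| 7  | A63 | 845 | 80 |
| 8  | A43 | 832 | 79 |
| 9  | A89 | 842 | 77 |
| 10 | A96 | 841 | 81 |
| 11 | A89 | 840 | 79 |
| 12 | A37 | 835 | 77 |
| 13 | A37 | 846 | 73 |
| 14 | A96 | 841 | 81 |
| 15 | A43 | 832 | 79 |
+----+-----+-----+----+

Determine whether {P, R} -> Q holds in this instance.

(P=A63, R=80): rows 1, 7 → Q takes values {844, 845} — violation
(P=A37, R=77): rows 2, 12 → Q = 835, 835 ✓
(P=A63, R=73): row 3 → Q = 849 ✓
(P=A89, R=81): row 4 → Q = 841 ✓
(P=A63, R=79): row 5 → Q = 834 ✓
(P=A89, R=77): rows 6, 9 → Q = 842, 842 ✓
(P=A43, R=79): rows 8, 15 → Q = 832, 832 ✓
(P=A96, R=81): rows 10, 14 → Q = 841, 841 ✓
(P=A89, R=79): row 11 → Q = 840 ✓
(P=A37, R=73): row 13 → Q = 846 ✓
Two rows agree on {P, R} but differ on Q, so {P, R} -> Q does not hold.

No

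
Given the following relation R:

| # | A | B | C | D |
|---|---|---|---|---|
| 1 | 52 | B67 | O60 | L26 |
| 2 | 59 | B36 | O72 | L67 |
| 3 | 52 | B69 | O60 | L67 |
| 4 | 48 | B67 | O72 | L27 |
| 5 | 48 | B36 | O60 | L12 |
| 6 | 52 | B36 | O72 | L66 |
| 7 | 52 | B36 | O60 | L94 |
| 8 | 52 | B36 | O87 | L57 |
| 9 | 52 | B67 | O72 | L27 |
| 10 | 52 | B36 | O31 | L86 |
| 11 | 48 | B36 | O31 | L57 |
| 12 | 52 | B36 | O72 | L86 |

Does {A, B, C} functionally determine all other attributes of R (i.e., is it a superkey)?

Rows 6 and 12 have the same {A, B, C} value (A=52, B=B36, C=O72) but are distinct tuples, so {A, B, C} does not determine every attribute — not a superkey.

No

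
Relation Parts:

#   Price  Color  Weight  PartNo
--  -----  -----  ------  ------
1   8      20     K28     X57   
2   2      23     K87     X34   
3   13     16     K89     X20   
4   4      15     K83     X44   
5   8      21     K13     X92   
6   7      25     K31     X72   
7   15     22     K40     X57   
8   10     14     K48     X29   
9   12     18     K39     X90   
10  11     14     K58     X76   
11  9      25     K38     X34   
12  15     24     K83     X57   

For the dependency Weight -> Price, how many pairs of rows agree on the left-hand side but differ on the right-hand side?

1

Weight=K83: violating pairs (4,12) — 1 pair.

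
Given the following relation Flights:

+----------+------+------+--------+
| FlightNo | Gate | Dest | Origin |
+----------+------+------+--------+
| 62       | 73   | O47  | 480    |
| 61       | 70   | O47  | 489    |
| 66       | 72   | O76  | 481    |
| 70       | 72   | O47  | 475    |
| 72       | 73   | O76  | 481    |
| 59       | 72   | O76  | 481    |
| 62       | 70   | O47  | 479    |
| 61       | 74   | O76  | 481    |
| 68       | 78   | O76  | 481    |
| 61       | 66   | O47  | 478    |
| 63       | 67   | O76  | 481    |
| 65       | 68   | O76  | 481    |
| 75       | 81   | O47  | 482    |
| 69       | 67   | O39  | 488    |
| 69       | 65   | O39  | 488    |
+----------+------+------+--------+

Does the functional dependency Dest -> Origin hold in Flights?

Dest=O47: 6 rows → Origin takes values {480, 489, 475, 479, 478, 482} — violation
Dest=O76: 7 rows → Origin = 481, 481, 481, 481, 481, 481, 481 ✓
Dest=O39: 2 rows → Origin = 488, 488 ✓
Two rows agree on Dest but differ on Origin, so Dest -> Origin does not hold.

No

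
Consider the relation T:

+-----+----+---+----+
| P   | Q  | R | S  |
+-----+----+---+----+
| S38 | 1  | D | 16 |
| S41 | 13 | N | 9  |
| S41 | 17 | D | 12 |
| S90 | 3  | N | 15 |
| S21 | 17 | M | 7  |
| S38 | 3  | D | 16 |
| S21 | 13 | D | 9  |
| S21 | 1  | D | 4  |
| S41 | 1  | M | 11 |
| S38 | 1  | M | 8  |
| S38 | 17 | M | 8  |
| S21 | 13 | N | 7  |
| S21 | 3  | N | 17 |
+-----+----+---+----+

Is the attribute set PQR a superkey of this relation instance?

Yes

All 13 rows have distinct PQR values, so PQR → (all attributes) holds and PQR is a superkey.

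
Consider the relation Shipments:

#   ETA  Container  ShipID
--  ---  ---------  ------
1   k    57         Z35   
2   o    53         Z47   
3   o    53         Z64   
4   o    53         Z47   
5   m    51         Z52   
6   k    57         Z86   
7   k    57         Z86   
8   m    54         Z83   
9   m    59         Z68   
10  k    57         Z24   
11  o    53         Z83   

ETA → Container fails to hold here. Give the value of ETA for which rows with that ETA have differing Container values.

ETA=k: rows 1, 6, 7, 10 → Container = 57, 57, 57, 57 ✓
ETA=o: rows 2, 3, 4, 11 → Container = 53, 53, 53, 53 ✓
ETA=m: rows 5, 8, 9 → Container takes values {51, 54, 59} — violation
The only ETA value with inconsistent Container is ETA=m.

m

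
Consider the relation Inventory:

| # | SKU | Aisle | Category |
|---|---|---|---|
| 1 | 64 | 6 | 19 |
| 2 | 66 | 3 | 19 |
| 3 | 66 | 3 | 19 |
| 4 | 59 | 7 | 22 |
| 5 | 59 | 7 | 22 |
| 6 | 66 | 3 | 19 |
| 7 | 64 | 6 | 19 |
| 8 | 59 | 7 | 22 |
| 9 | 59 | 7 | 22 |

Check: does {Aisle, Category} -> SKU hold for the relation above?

Yes

(Aisle=6, Category=19): rows 1, 7 → SKU = 64, 64 ✓
(Aisle=3, Category=19): rows 2, 3, 6 → SKU = 66, 66, 66 ✓
(Aisle=7, Category=22): rows 4, 5, 8, 9 → SKU = 59, 59, 59, 59 ✓
Every {Aisle, Category} value is associated with a single SKU value, so {Aisle, Category} -> SKU holds.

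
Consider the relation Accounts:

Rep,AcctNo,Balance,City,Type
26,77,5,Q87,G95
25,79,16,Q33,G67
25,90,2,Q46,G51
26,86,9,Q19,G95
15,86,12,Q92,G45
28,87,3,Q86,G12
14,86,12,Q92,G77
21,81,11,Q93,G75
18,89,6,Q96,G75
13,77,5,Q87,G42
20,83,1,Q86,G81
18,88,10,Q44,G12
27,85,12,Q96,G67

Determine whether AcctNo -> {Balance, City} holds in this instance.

AcctNo=77: 2 rows → {Balance,City} = (5, Q87), (5, Q87) ✓
AcctNo=79: 1 row → {Balance,City} = (16, Q33) ✓
AcctNo=90: 1 row → {Balance,City} = (2, Q46) ✓
AcctNo=86: 3 rows → {Balance,City} takes values {(9, Q19), (12, Q92)} — violation
AcctNo=87: 1 row → {Balance,City} = (3, Q86) ✓
AcctNo=81: 1 row → {Balance,City} = (11, Q93) ✓
AcctNo=89: 1 row → {Balance,City} = (6, Q96) ✓
AcctNo=83: 1 row → {Balance,City} = (1, Q86) ✓
AcctNo=88: 1 row → {Balance,City} = (10, Q44) ✓
AcctNo=85: 1 row → {Balance,City} = (12, Q96) ✓
Two rows agree on AcctNo but differ on {Balance, City}, so AcctNo -> {Balance, City} does not hold.

No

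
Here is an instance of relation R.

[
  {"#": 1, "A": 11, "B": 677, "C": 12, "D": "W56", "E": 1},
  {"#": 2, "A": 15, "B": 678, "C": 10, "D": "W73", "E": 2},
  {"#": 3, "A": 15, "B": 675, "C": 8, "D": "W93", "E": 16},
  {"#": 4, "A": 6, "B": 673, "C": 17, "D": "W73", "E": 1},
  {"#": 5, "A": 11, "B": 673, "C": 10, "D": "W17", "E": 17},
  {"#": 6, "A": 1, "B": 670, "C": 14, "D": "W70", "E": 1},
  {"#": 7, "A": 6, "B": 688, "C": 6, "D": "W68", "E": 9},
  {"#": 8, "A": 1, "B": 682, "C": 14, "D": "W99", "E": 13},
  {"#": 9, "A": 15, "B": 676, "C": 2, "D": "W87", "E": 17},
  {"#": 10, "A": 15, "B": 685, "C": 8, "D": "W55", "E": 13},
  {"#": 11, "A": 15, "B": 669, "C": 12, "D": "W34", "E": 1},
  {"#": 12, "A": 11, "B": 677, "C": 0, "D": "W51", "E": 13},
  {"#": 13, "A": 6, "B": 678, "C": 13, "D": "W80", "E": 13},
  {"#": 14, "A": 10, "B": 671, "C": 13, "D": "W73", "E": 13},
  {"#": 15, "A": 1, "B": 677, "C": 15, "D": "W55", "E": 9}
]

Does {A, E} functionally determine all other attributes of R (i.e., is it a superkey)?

Yes

All 15 rows have distinct {A, E} values, so {A, E} → (all attributes) holds and {A, E} is a superkey.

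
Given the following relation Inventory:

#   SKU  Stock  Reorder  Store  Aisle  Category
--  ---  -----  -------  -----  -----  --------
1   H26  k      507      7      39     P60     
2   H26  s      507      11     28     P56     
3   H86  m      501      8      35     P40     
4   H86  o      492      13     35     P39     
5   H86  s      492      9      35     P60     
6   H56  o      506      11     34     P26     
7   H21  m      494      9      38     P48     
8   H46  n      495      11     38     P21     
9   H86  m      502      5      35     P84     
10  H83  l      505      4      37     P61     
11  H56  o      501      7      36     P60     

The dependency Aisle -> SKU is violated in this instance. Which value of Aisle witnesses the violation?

38

Aisle=39: row 1 → SKU = H26 ✓
Aisle=28: row 2 → SKU = H26 ✓
Aisle=35: rows 3, 4, 5, 9 → SKU = H86, H86, H86, H86 ✓
Aisle=34: row 6 → SKU = H56 ✓
Aisle=38: rows 7, 8 → SKU takes values {H21, H46} — violation
Aisle=37: row 10 → SKU = H83 ✓
Aisle=36: row 11 → SKU = H56 ✓
The only Aisle value with inconsistent SKU is Aisle=38.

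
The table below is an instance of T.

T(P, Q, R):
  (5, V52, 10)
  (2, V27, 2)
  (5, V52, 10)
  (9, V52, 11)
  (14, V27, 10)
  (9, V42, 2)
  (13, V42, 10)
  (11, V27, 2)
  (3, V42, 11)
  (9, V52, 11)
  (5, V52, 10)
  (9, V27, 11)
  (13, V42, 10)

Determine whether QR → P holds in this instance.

(Q=V52, R=10): 3 rows → P = 5, 5, 5 ✓
(Q=V27, R=2): 2 rows → P takes values {2, 11} — violation
(Q=V52, R=11): 2 rows → P = 9, 9 ✓
(Q=V27, R=10): 1 row → P = 14 ✓
(Q=V42, R=2): 1 row → P = 9 ✓
(Q=V42, R=10): 2 rows → P = 13, 13 ✓
(Q=V42, R=11): 1 row → P = 3 ✓
(Q=V27, R=11): 1 row → P = 9 ✓
Two rows agree on QR but differ on P, so QR → P does not hold.

No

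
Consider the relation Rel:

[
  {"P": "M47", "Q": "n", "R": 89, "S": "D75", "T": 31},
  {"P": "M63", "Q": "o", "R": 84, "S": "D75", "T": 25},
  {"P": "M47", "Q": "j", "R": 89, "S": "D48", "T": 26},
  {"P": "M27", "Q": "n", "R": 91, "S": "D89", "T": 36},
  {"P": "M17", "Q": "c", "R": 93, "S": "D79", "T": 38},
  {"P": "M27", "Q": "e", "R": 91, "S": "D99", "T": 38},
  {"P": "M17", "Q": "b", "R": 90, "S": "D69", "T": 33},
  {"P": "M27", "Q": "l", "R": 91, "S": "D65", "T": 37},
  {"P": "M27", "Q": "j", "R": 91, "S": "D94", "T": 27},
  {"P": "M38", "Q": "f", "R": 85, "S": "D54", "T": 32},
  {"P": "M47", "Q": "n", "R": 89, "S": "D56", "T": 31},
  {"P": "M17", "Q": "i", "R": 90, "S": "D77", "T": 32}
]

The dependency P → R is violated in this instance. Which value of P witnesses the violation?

M17

P=M47: 3 rows → R = 89, 89, 89 ✓
P=M63: 1 row → R = 84 ✓
P=M27: 4 rows → R = 91, 91, 91, 91 ✓
P=M17: 3 rows → R takes values {93, 90} — violation
P=M38: 1 row → R = 85 ✓
The only P value with inconsistent R is P=M17.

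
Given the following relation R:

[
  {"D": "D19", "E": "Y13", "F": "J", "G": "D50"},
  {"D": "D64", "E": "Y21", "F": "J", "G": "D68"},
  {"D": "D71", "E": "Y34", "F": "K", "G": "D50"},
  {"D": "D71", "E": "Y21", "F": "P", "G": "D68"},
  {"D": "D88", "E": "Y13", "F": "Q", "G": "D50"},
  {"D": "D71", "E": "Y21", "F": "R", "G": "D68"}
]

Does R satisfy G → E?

No

G=D50: 3 rows → E takes values {Y13, Y34} — violation
G=D68: 3 rows → E = Y21, Y21, Y21 ✓
Two rows agree on G but differ on E, so G → E does not hold.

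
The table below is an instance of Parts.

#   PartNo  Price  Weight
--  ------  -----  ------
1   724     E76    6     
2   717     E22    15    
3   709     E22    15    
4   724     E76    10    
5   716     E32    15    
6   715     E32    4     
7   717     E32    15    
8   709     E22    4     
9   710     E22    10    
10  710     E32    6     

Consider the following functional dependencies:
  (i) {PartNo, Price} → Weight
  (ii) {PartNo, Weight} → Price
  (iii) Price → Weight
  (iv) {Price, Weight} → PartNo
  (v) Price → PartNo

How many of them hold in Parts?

(i) {PartNo, Price} → Weight: (PartNo=724, Price=E76): rows 1, 4 → Weight takes values {6, 10} — violation; (PartNo=709, Price=E22): rows 3, 8 → Weight takes values {15, 4} — violation — fails.
(ii) {PartNo, Weight} → Price: (PartNo=717, Weight=15): rows 2, 7 → Price takes values {E22, E32} — violation — fails.
(iii) Price → Weight: Price=E76: rows 1, 4 → Weight takes values {6, 10} — violation; Price=E22: rows 2, 3, 8, 9 → Weight takes values {15, 4, 10} — violation; Price=E32: rows 5, 6, 7, 10 → Weight takes values {15, 4, 6} — violation — fails.
(iv) {Price, Weight} → PartNo: (Price=E22, Weight=15): rows 2, 3 → PartNo takes values {717, 709} — violation; (Price=E32, Weight=15): rows 5, 7 → PartNo takes values {716, 717} — violation — fails.
(v) Price → PartNo: Price=E22: rows 2, 3, 8, 9 → PartNo takes values {717, 709, 710} — violation; Price=E32: rows 5, 6, 7, 10 → PartNo takes values {716, 715, 717, 710} — violation — fails.
None of the 5 dependencies hold.

0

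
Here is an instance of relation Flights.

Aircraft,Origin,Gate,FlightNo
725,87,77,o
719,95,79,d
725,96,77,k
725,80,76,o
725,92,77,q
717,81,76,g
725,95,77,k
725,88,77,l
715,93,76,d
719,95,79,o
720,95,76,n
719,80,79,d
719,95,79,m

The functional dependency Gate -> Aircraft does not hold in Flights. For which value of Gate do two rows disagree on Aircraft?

76

Gate=77: 5 rows → Aircraft = 725, 725, 725, 725, 725 ✓
Gate=79: 4 rows → Aircraft = 719, 719, 719, 719 ✓
Gate=76: 4 rows → Aircraft takes values {725, 717, 715, 720} — violation
The only Gate value with inconsistent Aircraft is Gate=76.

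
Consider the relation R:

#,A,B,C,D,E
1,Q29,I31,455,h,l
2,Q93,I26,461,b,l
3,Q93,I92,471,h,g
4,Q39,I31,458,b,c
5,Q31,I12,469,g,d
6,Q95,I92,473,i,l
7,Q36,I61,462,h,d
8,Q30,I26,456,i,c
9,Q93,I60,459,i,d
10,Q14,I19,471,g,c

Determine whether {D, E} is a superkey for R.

All 10 rows have distinct {D, E} values, so {D, E} → (all attributes) holds and {D, E} is a superkey.

Yes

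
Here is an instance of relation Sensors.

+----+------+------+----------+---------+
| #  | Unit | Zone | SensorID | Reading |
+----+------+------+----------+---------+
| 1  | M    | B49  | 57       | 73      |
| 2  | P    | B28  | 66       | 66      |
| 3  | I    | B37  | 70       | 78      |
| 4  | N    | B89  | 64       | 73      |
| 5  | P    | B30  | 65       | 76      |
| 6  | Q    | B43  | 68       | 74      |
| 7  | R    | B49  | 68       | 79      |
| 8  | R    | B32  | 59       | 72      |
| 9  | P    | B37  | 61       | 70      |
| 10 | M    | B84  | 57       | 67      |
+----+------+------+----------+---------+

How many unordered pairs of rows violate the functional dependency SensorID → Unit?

1

SensorID=57: all 2 rows agree on Unit — 0 pairs.
SensorID=68: violating pairs (6,7) — 1 pair.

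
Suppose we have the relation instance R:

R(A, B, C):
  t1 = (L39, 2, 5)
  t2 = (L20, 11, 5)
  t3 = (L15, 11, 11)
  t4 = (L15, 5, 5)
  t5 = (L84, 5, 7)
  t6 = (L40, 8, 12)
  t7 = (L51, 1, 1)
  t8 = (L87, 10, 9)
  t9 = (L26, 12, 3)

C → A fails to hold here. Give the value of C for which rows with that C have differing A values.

C=5: rows 1, 2, 4 → A takes values {L39, L20, L15} — violation
C=11: row 3 → A = L15 ✓
C=7: row 5 → A = L84 ✓
C=12: row 6 → A = L40 ✓
C=1: row 7 → A = L51 ✓
C=9: row 8 → A = L87 ✓
C=3: row 9 → A = L26 ✓
The only C value with inconsistent A is C=5.

5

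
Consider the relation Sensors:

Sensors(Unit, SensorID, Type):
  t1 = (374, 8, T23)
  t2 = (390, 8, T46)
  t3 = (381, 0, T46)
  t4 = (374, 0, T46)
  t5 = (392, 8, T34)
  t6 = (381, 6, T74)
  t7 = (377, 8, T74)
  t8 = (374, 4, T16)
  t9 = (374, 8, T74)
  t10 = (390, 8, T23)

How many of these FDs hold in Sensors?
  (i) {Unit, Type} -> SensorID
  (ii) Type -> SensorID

(i) {Unit, Type} -> SensorID: every LHS value maps to a single RHS value — holds.
(ii) Type -> SensorID: Type=T46: rows 2, 3, 4 → SensorID takes values {8, 0} — violation; Type=T74: rows 6, 7, 9 → SensorID takes values {6, 8} — violation — fails.
1 of the 2 dependencies holds.

1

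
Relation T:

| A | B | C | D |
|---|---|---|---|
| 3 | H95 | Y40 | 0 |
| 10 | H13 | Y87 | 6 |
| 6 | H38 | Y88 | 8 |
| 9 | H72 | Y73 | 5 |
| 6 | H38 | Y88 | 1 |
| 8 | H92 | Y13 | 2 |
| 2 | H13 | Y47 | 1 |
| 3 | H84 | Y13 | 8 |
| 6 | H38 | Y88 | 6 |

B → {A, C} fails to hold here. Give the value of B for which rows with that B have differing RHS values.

H13

B=H95: 1 row → {A,C} = (3, Y40) ✓
B=H13: 2 rows → {A,C} takes values {(10, Y87), (2, Y47)} — violation
B=H38: 3 rows → {A,C} = (6, Y88), (6, Y88), (6, Y88) ✓
B=H72: 1 row → {A,C} = (9, Y73) ✓
B=H92: 1 row → {A,C} = (8, Y13) ✓
B=H84: 1 row → {A,C} = (3, Y13) ✓
The only B value with inconsistent RHS is B=H13.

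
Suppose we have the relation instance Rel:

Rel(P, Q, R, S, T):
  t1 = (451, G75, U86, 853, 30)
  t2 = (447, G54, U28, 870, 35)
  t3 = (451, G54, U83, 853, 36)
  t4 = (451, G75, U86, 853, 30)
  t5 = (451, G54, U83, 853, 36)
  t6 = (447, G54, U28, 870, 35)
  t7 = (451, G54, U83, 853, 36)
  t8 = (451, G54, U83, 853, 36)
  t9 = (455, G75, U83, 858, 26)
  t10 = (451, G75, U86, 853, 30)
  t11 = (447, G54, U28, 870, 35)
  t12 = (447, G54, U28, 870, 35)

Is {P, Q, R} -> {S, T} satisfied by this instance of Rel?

Yes

(P=451, Q=G75, R=U86): rows 1, 4, 10 → {S,T} = (853, 30), (853, 30), (853, 30) ✓
(P=447, Q=G54, R=U28): rows 2, 6, 11, 12 → {S,T} = (870, 35), (870, 35), (870, 35), (870, 35) ✓
(P=451, Q=G54, R=U83): rows 3, 5, 7, 8 → {S,T} = (853, 36), (853, 36), (853, 36), (853, 36) ✓
(P=455, Q=G75, R=U83): row 9 → {S,T} = (858, 26) ✓
Every {P, Q, R} value is associated with a single {S, T} value, so {P, Q, R} -> {S, T} holds.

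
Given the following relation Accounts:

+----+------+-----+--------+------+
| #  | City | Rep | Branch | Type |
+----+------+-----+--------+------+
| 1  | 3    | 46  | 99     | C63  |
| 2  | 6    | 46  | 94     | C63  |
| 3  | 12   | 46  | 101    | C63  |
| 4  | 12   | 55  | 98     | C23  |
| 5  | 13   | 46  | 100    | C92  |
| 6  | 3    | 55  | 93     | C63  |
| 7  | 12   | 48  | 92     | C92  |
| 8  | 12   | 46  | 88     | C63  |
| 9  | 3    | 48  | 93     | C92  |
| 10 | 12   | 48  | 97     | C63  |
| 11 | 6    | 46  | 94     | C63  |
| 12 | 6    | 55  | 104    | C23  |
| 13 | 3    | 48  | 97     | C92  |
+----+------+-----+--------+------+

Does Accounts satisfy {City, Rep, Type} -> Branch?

(City=3, Rep=46, Type=C63): row 1 → Branch = 99 ✓
(City=6, Rep=46, Type=C63): rows 2, 11 → Branch = 94, 94 ✓
(City=12, Rep=46, Type=C63): rows 3, 8 → Branch takes values {101, 88} — violation
(City=12, Rep=55, Type=C23): row 4 → Branch = 98 ✓
(City=13, Rep=46, Type=C92): row 5 → Branch = 100 ✓
(City=3, Rep=55, Type=C63): row 6 → Branch = 93 ✓
(City=12, Rep=48, Type=C92): row 7 → Branch = 92 ✓
(City=3, Rep=48, Type=C92): rows 9, 13 → Branch takes values {93, 97} — violation
(City=12, Rep=48, Type=C63): row 10 → Branch = 97 ✓
(City=6, Rep=55, Type=C23): row 12 → Branch = 104 ✓
Two rows agree on {City, Rep, Type} but differ on Branch, so {City, Rep, Type} -> Branch does not hold.

No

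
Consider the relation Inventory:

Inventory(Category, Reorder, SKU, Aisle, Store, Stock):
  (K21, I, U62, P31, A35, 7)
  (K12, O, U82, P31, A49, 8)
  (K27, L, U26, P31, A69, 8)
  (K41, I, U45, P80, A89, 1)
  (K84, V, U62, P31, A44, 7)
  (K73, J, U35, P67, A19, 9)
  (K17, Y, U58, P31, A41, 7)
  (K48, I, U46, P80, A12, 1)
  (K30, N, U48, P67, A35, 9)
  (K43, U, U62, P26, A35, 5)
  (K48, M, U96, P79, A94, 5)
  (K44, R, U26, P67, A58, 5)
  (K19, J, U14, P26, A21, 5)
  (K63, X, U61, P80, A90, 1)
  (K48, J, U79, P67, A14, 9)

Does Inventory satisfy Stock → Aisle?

Stock=7: 3 rows → Aisle = P31, P31, P31 ✓
Stock=8: 2 rows → Aisle = P31, P31 ✓
Stock=1: 3 rows → Aisle = P80, P80, P80 ✓
Stock=9: 3 rows → Aisle = P67, P67, P67 ✓
Stock=5: 4 rows → Aisle takes values {P26, P79, P67} — violation
Two rows agree on Stock but differ on Aisle, so Stock → Aisle does not hold.

No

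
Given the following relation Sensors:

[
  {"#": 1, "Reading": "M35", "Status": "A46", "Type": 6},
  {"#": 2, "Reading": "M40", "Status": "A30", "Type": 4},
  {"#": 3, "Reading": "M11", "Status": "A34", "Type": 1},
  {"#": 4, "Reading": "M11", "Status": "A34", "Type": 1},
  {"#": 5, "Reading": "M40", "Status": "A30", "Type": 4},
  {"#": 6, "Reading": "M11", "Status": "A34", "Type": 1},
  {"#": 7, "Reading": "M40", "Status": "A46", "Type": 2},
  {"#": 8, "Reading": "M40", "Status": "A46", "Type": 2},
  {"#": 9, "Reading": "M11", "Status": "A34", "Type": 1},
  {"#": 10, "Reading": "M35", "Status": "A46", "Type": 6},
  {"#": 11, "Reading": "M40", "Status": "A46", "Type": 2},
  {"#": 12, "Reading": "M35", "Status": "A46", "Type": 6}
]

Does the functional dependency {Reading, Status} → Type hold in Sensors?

Yes

(Reading=M35, Status=A46): rows 1, 10, 12 → Type = 6, 6, 6 ✓
(Reading=M40, Status=A30): rows 2, 5 → Type = 4, 4 ✓
(Reading=M11, Status=A34): rows 3, 4, 6, 9 → Type = 1, 1, 1, 1 ✓
(Reading=M40, Status=A46): rows 7, 8, 11 → Type = 2, 2, 2 ✓
Every {Reading, Status} value is associated with a single Type value, so {Reading, Status} → Type holds.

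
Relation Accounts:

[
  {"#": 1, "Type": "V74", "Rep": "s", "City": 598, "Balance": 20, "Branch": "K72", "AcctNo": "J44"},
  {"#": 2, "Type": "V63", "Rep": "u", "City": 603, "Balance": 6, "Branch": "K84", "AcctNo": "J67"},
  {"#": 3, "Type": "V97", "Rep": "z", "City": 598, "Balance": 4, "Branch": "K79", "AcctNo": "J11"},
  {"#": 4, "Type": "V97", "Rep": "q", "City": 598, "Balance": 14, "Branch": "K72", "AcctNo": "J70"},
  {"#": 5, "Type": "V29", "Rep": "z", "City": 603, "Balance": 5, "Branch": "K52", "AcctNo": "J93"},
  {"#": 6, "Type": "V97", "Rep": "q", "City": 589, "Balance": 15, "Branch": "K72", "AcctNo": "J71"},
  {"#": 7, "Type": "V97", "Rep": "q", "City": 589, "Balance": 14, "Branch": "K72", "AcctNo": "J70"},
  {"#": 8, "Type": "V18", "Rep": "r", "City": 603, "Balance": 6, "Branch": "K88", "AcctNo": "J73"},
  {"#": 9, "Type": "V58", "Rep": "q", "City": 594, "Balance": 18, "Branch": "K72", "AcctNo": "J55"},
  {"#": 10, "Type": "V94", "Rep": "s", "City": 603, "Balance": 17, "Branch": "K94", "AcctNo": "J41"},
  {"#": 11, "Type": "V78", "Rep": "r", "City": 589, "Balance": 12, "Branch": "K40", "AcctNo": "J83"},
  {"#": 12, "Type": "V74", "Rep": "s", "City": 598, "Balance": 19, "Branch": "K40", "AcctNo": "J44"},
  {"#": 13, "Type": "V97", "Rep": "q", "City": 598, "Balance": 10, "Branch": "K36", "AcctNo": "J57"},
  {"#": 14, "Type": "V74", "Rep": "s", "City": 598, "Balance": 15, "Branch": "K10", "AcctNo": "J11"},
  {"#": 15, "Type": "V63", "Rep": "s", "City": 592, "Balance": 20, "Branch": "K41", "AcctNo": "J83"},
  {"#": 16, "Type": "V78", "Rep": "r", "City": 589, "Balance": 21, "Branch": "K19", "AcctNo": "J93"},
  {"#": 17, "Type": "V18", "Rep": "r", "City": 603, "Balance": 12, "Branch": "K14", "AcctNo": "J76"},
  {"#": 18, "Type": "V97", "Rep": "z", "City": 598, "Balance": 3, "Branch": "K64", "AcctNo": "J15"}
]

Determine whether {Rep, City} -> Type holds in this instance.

(Rep=s, City=598): rows 1, 12, 14 → Type = V74, V74, V74 ✓
(Rep=u, City=603): row 2 → Type = V63 ✓
(Rep=z, City=598): rows 3, 18 → Type = V97, V97 ✓
(Rep=q, City=598): rows 4, 13 → Type = V97, V97 ✓
(Rep=z, City=603): row 5 → Type = V29 ✓
(Rep=q, City=589): rows 6, 7 → Type = V97, V97 ✓
(Rep=r, City=603): rows 8, 17 → Type = V18, V18 ✓
(Rep=q, City=594): row 9 → Type = V58 ✓
(Rep=s, City=603): row 10 → Type = V94 ✓
(Rep=r, City=589): rows 11, 16 → Type = V78, V78 ✓
(Rep=s, City=592): row 15 → Type = V63 ✓
Every {Rep, City} value is associated with a single Type value, so {Rep, City} -> Type holds.

Yes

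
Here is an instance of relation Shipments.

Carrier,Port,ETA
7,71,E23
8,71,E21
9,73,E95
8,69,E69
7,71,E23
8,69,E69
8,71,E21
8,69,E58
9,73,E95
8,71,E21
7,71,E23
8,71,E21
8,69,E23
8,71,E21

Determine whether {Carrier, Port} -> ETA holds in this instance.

No

(Carrier=7, Port=71): 3 rows → ETA = E23, E23, E23 ✓
(Carrier=8, Port=71): 5 rows → ETA = E21, E21, E21, E21, E21 ✓
(Carrier=9, Port=73): 2 rows → ETA = E95, E95 ✓
(Carrier=8, Port=69): 4 rows → ETA takes values {E69, E58, E23} — violation
Two rows agree on {Carrier, Port} but differ on ETA, so {Carrier, Port} -> ETA does not hold.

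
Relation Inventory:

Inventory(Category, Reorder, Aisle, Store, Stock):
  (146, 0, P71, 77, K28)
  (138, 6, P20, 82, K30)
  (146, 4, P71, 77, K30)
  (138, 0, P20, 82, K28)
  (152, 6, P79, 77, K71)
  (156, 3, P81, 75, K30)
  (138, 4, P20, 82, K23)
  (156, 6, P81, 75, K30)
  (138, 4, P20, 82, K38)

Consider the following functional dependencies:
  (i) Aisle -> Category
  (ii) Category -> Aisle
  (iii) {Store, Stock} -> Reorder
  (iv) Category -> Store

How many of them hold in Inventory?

(i) Aisle -> Category: every LHS value maps to a single RHS value — holds.
(ii) Category -> Aisle: every LHS value maps to a single RHS value — holds.
(iii) {Store, Stock} -> Reorder: (Store=75, Stock=K30): 2 rows → Reorder takes values {3, 6} — violation — fails.
(iv) Category -> Store: every LHS value maps to a single RHS value — holds.
3 of the 4 dependencies hold.

3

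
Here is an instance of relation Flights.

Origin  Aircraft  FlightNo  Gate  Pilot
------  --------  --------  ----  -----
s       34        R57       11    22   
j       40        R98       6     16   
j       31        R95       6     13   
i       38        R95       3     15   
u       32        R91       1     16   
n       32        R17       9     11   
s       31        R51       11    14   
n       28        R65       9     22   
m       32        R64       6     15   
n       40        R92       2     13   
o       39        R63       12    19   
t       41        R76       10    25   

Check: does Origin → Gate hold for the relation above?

Origin=s: 2 rows → Gate = 11, 11 ✓
Origin=j: 2 rows → Gate = 6, 6 ✓
Origin=i: 1 row → Gate = 3 ✓
Origin=u: 1 row → Gate = 1 ✓
Origin=n: 3 rows → Gate takes values {9, 2} — violation
Origin=m: 1 row → Gate = 6 ✓
Origin=o: 1 row → Gate = 12 ✓
Origin=t: 1 row → Gate = 10 ✓
Two rows agree on Origin but differ on Gate, so Origin → Gate does not hold.

No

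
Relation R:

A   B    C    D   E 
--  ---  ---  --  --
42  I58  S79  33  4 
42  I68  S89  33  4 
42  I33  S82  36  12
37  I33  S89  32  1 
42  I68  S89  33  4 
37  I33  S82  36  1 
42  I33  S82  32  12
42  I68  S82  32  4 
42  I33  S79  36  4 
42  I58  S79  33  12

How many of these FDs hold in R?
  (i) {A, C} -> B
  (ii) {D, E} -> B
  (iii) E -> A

(i) {A, C} -> B: (A=42, C=S79): 3 rows → B takes values {I58, I33} — violation; (A=42, C=S82): 3 rows → B takes values {I33, I68} — violation — fails.
(ii) {D, E} -> B: (D=33, E=4): 3 rows → B takes values {I58, I68} — violation — fails.
(iii) E -> A: every LHS value maps to a single RHS value — holds.
1 of the 3 dependencies holds.

1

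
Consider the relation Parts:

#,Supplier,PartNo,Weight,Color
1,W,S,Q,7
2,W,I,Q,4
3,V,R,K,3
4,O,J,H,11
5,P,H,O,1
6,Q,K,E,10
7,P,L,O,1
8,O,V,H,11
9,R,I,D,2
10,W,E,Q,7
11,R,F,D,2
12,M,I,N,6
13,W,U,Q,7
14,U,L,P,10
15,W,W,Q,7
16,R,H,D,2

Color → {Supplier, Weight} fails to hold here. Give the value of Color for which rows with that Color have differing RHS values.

10

Color=7: rows 1, 10, 13, 15 → {Supplier,Weight} = (W, Q), (W, Q), (W, Q), (W, Q) ✓
Color=4: row 2 → {Supplier,Weight} = (W, Q) ✓
Color=3: row 3 → {Supplier,Weight} = (V, K) ✓
Color=11: rows 4, 8 → {Supplier,Weight} = (O, H), (O, H) ✓
Color=1: rows 5, 7 → {Supplier,Weight} = (P, O), (P, O) ✓
Color=10: rows 6, 14 → {Supplier,Weight} takes values {(Q, E), (U, P)} — violation
Color=2: rows 9, 11, 16 → {Supplier,Weight} = (R, D), (R, D), (R, D) ✓
Color=6: row 12 → {Supplier,Weight} = (M, N) ✓
The only Color value with inconsistent RHS is Color=10.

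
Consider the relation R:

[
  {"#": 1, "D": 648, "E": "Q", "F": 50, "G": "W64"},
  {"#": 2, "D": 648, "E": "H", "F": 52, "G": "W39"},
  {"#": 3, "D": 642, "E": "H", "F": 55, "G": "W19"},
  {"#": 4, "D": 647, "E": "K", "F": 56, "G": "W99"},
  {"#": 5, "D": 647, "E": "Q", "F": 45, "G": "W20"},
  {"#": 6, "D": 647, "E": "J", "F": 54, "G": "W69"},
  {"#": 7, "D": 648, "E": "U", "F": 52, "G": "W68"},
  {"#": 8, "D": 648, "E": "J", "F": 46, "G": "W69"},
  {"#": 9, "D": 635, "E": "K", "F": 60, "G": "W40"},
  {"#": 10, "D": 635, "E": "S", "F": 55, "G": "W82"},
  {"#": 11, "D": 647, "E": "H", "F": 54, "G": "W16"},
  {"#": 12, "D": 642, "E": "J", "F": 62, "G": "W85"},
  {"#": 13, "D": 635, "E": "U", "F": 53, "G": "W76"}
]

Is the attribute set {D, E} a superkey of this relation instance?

All 13 rows have distinct {D, E} values, so {D, E} → (all attributes) holds and {D, E} is a superkey.

Yes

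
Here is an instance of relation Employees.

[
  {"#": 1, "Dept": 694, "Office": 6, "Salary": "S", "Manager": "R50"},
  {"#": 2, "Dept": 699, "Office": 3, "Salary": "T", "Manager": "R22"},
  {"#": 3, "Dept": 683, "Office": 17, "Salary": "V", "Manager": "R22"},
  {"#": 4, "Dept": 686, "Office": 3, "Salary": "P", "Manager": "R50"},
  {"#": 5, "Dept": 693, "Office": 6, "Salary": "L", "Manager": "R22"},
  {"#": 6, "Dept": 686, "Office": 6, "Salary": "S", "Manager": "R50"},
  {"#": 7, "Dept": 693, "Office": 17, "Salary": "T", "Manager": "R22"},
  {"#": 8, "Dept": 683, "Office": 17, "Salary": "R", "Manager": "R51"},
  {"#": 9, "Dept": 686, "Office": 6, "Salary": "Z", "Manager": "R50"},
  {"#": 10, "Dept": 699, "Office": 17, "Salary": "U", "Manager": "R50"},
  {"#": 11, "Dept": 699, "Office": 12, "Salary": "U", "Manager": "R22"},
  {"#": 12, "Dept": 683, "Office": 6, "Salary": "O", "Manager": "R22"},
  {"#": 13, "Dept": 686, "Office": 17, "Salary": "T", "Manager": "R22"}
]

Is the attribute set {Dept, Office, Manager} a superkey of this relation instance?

No

Rows 6 and 9 have the same {Dept, Office, Manager} value (Dept=686, Office=6, Manager=R50) but are distinct tuples, so {Dept, Office, Manager} does not determine every attribute — not a superkey.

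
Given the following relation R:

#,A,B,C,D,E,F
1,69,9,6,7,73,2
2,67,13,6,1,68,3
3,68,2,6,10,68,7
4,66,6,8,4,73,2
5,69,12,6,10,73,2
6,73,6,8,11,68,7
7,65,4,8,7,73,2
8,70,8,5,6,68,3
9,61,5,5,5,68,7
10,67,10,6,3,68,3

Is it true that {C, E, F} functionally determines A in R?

(C=6, E=73, F=2): rows 1, 5 → A = 69, 69 ✓
(C=6, E=68, F=3): rows 2, 10 → A = 67, 67 ✓
(C=6, E=68, F=7): row 3 → A = 68 ✓
(C=8, E=73, F=2): rows 4, 7 → A takes values {66, 65} — violation
(C=8, E=68, F=7): row 6 → A = 73 ✓
(C=5, E=68, F=3): row 8 → A = 70 ✓
(C=5, E=68, F=7): row 9 → A = 61 ✓
Two rows agree on {C, E, F} but differ on A, so {C, E, F} -> A does not hold.

No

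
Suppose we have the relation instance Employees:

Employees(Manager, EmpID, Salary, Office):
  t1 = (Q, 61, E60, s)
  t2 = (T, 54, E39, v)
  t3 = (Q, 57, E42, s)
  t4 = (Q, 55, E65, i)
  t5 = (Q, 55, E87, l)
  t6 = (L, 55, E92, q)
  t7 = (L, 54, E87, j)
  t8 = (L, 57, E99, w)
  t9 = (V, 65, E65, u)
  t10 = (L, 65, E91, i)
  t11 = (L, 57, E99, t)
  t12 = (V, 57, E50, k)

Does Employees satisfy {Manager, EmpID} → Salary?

(Manager=Q, EmpID=61): row 1 → Salary = E60 ✓
(Manager=T, EmpID=54): row 2 → Salary = E39 ✓
(Manager=Q, EmpID=57): row 3 → Salary = E42 ✓
(Manager=Q, EmpID=55): rows 4, 5 → Salary takes values {E65, E87} — violation
(Manager=L, EmpID=55): row 6 → Salary = E92 ✓
(Manager=L, EmpID=54): row 7 → Salary = E87 ✓
(Manager=L, EmpID=57): rows 8, 11 → Salary = E99, E99 ✓
(Manager=V, EmpID=65): row 9 → Salary = E65 ✓
(Manager=L, EmpID=65): row 10 → Salary = E91 ✓
(Manager=V, EmpID=57): row 12 → Salary = E50 ✓
Two rows agree on {Manager, EmpID} but differ on Salary, so {Manager, EmpID} → Salary does not hold.

No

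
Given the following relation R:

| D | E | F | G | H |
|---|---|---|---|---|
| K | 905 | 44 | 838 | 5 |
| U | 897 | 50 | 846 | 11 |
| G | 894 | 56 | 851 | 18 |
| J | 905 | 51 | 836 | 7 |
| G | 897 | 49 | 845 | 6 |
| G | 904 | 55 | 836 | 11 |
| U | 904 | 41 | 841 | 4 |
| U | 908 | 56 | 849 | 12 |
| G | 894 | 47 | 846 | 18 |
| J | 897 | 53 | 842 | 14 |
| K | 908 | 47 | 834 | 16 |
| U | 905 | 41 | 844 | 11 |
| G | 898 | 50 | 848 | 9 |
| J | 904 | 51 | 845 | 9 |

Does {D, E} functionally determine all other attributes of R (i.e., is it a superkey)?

No

Two distinct rows share (D=G, E=894), so {D, E} does not determine every attribute — not a superkey.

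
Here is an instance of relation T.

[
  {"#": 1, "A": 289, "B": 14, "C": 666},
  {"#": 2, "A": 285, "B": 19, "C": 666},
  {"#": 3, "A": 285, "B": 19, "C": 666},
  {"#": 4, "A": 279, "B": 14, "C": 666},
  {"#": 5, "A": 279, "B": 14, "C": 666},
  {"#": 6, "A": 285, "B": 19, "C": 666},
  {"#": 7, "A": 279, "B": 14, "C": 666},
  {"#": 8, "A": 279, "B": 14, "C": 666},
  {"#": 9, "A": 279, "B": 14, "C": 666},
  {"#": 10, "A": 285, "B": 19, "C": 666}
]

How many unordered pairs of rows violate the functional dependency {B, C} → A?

5

(B=14, C=666): violating pairs (1,4), (1,5), (1,7), (1,8), (1,9) — 5 pairs.
(B=19, C=666): all 4 rows agree on A — 0 pairs.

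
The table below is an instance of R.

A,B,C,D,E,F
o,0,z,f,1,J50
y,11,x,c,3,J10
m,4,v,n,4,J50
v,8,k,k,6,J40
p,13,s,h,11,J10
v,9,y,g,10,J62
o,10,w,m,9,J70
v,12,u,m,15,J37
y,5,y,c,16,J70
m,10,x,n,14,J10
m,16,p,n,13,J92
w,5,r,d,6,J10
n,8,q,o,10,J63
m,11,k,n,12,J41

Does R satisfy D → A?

D=f: 1 row → A = o ✓
D=c: 2 rows → A = y, y ✓
D=n: 4 rows → A = m, m, m, m ✓
D=k: 1 row → A = v ✓
D=h: 1 row → A = p ✓
D=g: 1 row → A = v ✓
D=m: 2 rows → A takes values {o, v} — violation
D=d: 1 row → A = w ✓
D=o: 1 row → A = n ✓
Two rows agree on D but differ on A, so D → A does not hold.

No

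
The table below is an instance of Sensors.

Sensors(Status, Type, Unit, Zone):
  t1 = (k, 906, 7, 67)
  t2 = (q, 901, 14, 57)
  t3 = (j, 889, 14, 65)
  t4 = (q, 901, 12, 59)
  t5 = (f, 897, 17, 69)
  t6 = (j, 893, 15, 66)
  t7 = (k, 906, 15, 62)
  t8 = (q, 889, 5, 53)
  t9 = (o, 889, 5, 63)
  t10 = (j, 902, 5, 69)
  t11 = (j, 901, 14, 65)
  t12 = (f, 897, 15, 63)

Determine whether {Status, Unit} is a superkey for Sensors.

Rows 3 and 11 have the same {Status, Unit} value (Status=j, Unit=14) but are distinct tuples, so {Status, Unit} does not determine every attribute — not a superkey.

No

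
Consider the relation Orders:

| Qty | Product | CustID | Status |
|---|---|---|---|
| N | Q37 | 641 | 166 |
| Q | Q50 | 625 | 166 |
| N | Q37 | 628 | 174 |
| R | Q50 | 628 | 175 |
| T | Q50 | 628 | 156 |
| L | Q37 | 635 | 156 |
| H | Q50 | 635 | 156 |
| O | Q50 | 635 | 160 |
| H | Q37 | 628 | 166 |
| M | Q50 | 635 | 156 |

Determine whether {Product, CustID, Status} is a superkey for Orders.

Two distinct rows share (Product=Q50, CustID=635, Status=156), so {Product, CustID, Status} does not determine every attribute — not a superkey.

No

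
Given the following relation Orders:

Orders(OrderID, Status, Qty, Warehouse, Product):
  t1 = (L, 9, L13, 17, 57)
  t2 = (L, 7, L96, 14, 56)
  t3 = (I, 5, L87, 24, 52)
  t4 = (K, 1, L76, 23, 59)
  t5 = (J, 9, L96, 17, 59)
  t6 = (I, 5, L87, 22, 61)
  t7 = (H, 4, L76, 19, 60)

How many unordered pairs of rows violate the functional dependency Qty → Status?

Qty=L96: violating pairs (2,5) — 1 pair.
Qty=L87: all 2 rows agree on Status — 0 pairs.
Qty=L76: violating pairs (4,7) — 1 pair.

2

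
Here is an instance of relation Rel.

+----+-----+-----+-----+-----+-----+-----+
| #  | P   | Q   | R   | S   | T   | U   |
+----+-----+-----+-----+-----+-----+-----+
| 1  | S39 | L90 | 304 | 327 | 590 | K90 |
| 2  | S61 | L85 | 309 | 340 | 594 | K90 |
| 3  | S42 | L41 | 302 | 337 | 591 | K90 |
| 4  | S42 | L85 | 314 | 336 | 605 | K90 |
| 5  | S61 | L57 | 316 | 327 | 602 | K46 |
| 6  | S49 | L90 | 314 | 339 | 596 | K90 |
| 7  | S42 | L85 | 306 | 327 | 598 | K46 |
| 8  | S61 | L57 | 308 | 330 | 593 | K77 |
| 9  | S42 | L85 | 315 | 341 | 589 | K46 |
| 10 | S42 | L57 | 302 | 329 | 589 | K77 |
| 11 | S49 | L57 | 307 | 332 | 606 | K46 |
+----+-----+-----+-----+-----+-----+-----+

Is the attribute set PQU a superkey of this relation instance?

No

Rows 7 and 9 have the same PQU value (P=S42, Q=L85, U=K46) but are distinct tuples, so PQU does not determine every attribute — not a superkey.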